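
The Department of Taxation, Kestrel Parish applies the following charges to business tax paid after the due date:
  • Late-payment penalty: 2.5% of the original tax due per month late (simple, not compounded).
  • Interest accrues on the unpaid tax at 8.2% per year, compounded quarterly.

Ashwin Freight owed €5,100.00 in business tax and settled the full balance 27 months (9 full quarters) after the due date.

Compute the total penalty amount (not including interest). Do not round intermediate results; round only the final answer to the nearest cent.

Late-payment penalty = 2.5% × €5,100.00 × 27 mo = €3,442.50

€3,442.50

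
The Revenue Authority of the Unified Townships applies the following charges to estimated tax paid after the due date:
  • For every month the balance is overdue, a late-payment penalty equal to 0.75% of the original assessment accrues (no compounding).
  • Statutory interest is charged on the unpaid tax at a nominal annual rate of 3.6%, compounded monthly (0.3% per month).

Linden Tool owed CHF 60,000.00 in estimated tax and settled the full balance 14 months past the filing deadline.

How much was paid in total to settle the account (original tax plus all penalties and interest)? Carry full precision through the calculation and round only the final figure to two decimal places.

Late-payment penalty = 0.75% × CHF 60,000.00 × 14 mo = CHF 6,300.00
Interest: CHF 60,000.00 × ((1 + 0.003)^14 − 1) = CHF 60,000.00 × 0.0428289… = CHF 2,569.7346…
Total = CHF 60,000.00 + CHF 6,300.0000 + CHF 2,569.7346… = CHF 68,869.73

CHF 68,869.73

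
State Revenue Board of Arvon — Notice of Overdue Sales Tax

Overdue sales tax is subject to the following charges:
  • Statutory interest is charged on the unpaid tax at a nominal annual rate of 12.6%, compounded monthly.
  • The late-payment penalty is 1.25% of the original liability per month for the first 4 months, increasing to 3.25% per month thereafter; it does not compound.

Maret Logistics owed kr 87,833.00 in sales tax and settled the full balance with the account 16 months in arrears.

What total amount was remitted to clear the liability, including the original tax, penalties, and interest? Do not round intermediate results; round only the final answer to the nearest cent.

Penalty, months 1–4: 4 × 1.25% × kr 87,833.00 = kr 4,391.65
Penalty, months 5–16: 12 × 3.25% × kr 87,833.00 = kr 34,254.87
Interest (12.6%/yr ÷ 12 = 1.05%/month): kr 87,833.00 × ((1 + 0.0105)^16 − 1) = kr 15,976.9071…
Total = kr 87,833.00 + kr 38,646.5200 + kr 15,976.9071… = kr 142,456.43

kr 142,456.43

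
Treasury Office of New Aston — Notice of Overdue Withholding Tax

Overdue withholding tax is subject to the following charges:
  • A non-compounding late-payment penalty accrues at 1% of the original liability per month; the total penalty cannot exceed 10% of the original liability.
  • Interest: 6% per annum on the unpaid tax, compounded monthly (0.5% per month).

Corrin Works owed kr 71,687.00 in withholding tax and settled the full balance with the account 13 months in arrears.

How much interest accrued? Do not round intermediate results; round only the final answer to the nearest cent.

kr 4,802.04

Interest: kr 71,687.00 × ((1 + 0.005)^13 − 1) = kr 71,687.00 × 0.0669862… = kr 4,802.0398…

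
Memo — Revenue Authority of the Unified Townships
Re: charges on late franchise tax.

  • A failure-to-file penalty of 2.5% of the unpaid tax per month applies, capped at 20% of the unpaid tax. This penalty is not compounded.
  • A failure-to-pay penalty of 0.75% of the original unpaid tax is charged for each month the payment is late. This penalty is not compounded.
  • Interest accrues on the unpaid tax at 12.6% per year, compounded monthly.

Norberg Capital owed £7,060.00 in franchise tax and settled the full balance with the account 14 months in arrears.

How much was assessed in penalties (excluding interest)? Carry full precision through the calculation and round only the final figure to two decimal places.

Failure-to-file: 14 × 2.5% × £7,060.00 = £2,471.00, capped at 20% × £7,060.00 = £1,412.00
Failure-to-pay penalty = 0.75% × £7,060.00 × 14 mo = £741.30
Total penalty = £1,412.00 + £741.30 = £2,153.30

£2,153.30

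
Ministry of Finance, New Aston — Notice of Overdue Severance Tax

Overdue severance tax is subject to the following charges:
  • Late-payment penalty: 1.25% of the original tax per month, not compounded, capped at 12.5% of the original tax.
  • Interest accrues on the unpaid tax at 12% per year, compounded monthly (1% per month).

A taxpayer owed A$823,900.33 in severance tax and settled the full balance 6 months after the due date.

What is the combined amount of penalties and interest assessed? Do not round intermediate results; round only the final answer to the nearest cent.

A$112,479.00

Penalty: 6 × 1.25% × A$823,900.33 = A$61,792.52… (below the 12.5% cap of A$102,987.54…)
Interest: A$823,900.33 × ((1 + 0.01)^6 − 1) = A$823,900.33 × 0.0615202… = A$50,686.4724…
Penalties + interest = A$61,792.5248… + A$50,686.4724… = A$112,479.00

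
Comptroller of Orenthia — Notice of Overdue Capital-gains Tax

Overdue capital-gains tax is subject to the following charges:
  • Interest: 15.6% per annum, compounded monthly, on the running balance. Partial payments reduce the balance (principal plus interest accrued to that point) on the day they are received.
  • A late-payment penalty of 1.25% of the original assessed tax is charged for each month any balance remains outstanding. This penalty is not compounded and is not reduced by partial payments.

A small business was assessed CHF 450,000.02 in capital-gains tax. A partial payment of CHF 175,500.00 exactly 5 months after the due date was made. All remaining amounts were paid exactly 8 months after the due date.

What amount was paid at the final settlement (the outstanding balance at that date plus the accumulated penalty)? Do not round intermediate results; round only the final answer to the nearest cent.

CHF 361,551.83

Monthly rate = 15.6% ÷ 12 = 1.3%
Balance at month 5: CHF 450,000.0200 × (1 + 0.013)^5 = CHF 480,020.4723…
After CHF 175,500.00 payment: CHF 480,020.4723… − CHF 175,500.00 = CHF 304,520.4723…
Balance at month 8: CHF 304,520.4723… × (1 + 0.013)^3 = CHF 316,551.8316…
Penalty: 8 × 1.25% × CHF 450,000.02 = CHF 45,000.00…
Final settlement = outstanding balance + penalty = CHF 316,551.8316… + CHF 45,000.00… = CHF 361,551.83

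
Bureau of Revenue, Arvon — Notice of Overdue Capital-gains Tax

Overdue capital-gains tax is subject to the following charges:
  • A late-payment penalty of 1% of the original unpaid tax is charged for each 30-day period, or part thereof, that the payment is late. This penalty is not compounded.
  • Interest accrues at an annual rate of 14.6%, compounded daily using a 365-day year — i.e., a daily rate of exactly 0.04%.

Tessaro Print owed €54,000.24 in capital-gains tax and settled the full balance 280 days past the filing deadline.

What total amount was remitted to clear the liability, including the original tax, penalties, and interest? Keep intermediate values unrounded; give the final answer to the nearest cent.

Penalty periods: ⌈280/30⌉ = 10; penalty = 10 × 1% × €54,000.24 = €5,400.02…
Interest: €54,000.24 × ((1 + 0.0004)^280 − 1) = €54,000.24 × 0.11848781… = €6,398.3703…
Total = €54,000.24 + €5,400.0240 + €6,398.3703… = €65,798.63

€65,798.63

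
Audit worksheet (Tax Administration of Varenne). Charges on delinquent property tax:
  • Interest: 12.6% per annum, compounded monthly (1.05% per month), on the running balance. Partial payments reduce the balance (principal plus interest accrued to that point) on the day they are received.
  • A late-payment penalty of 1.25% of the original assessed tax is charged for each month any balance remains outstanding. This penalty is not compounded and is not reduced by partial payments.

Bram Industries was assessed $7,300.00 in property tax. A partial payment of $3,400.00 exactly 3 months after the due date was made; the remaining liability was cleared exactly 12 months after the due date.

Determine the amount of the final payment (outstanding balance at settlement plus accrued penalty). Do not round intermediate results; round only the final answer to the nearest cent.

Balance at month 3: $7,300.0000 × (1 + 0.0105)^3 = $7,532.3729…
After $3,400.00 payment: $7,532.3729… − $3,400.00 = $4,132.3729…
Balance at month 12: $4,132.3729… × (1 + 0.0105)^9 = $4,539.6918…
Penalty: 12 × 1.25% × $7,300.00 = $1,095.00
Final settlement = outstanding balance + penalty = $4,539.6918… + $1,095.00 = $5,634.69

$5,634.69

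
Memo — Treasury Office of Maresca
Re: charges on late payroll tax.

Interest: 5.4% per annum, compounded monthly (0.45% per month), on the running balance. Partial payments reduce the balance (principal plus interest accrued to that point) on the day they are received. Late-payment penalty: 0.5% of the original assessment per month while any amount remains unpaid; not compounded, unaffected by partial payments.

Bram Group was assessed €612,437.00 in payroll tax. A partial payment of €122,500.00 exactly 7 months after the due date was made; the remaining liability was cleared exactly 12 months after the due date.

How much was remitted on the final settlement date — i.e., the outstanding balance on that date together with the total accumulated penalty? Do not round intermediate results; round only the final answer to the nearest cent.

€557,804.57

Balance at month 7: €612,437.0000 × (1 + 0.0045)^7 = €631,991.1664…
After €122,500.00 payment: €631,991.1664… − €122,500.00 = €509,491.1664…
Balance at month 12: €509,491.1664… × (1 + 0.0045)^5 = €521,058.3550…
Penalty: 12 × 0.5% × €612,437.00 = €36,746.22
Final settlement = outstanding balance + penalty = €521,058.3550… + €36,746.22 = €557,804.57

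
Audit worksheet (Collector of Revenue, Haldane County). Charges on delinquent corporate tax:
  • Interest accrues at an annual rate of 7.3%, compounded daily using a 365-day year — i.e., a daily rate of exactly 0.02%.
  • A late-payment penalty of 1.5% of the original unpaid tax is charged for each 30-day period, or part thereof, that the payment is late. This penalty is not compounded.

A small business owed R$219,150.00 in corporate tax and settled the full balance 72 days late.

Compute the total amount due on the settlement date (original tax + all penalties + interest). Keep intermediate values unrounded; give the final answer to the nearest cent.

R$232,190.02

Penalty periods: ⌈72/30⌉ = 3; penalty = 3 × 1.5% × R$219,150.00 = R$9,861.75
Interest: R$219,150.00 × ((1 + 0.0002)^72 − 1) = R$219,150.00 × 0.01450272… = R$3,178.2708…
Total = R$219,150.00 + R$9,861.7500 + R$3,178.2708… = R$232,190.02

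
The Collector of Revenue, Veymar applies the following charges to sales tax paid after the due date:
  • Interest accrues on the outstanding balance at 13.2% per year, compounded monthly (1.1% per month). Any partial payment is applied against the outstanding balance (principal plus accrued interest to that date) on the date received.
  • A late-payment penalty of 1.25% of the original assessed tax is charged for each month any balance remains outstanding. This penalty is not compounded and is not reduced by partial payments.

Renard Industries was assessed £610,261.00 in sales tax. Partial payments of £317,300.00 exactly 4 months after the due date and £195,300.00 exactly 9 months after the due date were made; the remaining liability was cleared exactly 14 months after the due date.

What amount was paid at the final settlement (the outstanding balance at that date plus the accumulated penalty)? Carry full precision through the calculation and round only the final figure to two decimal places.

£257,798.47

Balance at month 4: £610,261.0000 × (1 + 0.011)^4 = £637,558.7915…
After £317,300.00 payment: £637,558.7915… − £317,300.00 = £320,258.7915…
Balance at month 9: £320,258.7915… × (1 + 0.011)^5 = £338,264.8243…
After £195,300.00 payment: £338,264.8243… − £195,300.00 = £142,964.8243…
Balance at month 14: £142,964.8243… × (1 + 0.011)^5 = £151,002.7904…
Penalty: 14 × 1.25% × £610,261.00 = £106,795.68…
Final settlement = outstanding balance + penalty = £151,002.7904… + £106,795.68… = £257,798.47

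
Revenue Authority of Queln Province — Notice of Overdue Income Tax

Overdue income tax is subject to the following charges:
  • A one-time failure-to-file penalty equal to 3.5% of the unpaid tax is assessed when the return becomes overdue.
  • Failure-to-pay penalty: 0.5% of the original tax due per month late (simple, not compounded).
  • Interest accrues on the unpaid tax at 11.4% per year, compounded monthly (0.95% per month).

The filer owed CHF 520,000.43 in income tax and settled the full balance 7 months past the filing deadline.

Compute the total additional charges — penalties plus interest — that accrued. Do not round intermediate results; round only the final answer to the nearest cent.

Failure-to-file penalty: 3.5% × CHF 520,000.43 = CHF 18,200.02…
Failure-to-pay penalty: 7 × 0.5% × CHF 520,000.43 = CHF 18,200.02…
Interest: CHF 520,000.43 × ((1 + 0.0095)^7 − 1) = CHF 520,000.43 × 0.0684255… = CHF 35,581.3127…
Penalties + interest = CHF 36,400.0301 + CHF 35,581.3127… = CHF 71,981.34

CHF 71,981.34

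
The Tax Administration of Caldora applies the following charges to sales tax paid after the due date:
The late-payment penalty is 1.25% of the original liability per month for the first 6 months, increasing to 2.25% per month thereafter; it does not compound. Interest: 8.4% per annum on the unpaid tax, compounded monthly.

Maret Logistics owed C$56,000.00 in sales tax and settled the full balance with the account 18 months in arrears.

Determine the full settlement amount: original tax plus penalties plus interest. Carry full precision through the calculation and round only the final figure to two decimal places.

C$82,811.93

Penalty, months 1–6: 6 × 1.25% × C$56,000.00 = C$4,200.00
Penalty, months 7–18: 12 × 2.25% × C$56,000.00 = C$15,120.00
Interest (8.4%/yr ÷ 12 = 0.7%/month): C$56,000.00 × ((1 + 0.007)^18 − 1) = C$7,491.9254…
Total = C$56,000.00 + C$19,320.0000 + C$7,491.9254… = C$82,811.93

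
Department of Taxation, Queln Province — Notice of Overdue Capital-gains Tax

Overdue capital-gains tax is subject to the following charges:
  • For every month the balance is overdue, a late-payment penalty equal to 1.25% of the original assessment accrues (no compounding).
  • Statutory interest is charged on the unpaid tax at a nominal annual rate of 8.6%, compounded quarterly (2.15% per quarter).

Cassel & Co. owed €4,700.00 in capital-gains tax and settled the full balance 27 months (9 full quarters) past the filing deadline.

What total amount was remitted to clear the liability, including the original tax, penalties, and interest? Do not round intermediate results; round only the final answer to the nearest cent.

Late-payment penalty = 1.25% × €4,700.00 × 27 mo = €1,586.25
Interest: €4,700.00 × ((1 + 0.0215)^9 − 1) = €4,700.00 × 0.2110033… = €991.7157…
Total = €4,700.00 + €1,586.2500 + €991.7157… = €7,277.97

€7,277.97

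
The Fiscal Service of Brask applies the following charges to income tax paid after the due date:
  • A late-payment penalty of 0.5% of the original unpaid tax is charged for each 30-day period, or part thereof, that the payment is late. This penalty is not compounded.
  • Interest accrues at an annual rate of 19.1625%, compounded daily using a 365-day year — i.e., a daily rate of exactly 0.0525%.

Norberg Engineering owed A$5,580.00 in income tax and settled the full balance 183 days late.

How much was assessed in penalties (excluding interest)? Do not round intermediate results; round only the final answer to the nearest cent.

Penalty periods: ⌈183/30⌉ = 7; penalty = 7 × 0.5% × A$5,580.00 = A$195.30

A$195.30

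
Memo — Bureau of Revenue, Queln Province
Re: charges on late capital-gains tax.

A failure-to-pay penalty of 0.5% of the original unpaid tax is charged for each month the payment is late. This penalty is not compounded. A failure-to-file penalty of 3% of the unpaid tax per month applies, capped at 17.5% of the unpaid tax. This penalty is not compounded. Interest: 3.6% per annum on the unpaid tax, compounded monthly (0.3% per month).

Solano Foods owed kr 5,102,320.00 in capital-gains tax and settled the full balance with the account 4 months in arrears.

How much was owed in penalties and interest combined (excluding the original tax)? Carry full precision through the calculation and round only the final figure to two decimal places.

kr 775,828.72

Failure-to-file: 4 × 3% × kr 5,102,320.00 = kr 612,278.40 (under the 17.5% cap)
Failure-to-pay penalty = 0.5% × kr 5,102,320.00 × 4 mo = kr 102,046.40
Interest: kr 5,102,320.00 × ((1 + 0.003)^4 − 1) = kr 5,102,320.00 × 0.0120541… = kr 61,503.9167…
Penalties + interest = kr 714,324.8000 + kr 61,503.9167… = kr 775,828.72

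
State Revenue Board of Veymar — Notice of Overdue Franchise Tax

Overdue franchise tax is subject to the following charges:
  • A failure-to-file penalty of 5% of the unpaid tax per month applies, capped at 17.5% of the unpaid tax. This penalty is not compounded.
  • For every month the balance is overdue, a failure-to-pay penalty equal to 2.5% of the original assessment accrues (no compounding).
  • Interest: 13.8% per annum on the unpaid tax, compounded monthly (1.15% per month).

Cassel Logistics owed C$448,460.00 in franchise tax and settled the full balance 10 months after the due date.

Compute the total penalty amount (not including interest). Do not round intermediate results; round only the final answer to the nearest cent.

C$190,595.50

Failure-to-file: 10 × 5% × C$448,460.00 = C$224,230.00, capped at 17.5% × C$448,460.00 = C$78,480.50
Failure-to-pay penalty = 2.5% × C$448,460.00 × 10 mo = C$112,115.00
Total penalty = C$78,480.50 + C$112,115.00 = C$190,595.50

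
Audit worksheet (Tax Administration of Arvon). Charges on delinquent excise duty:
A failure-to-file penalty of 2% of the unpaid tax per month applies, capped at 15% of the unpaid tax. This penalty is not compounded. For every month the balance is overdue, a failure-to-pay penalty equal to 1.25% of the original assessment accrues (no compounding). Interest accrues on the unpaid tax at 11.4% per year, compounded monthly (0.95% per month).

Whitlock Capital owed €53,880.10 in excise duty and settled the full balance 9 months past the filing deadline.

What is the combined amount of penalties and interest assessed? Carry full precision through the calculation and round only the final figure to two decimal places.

Failure-to-file: 9 × 2% × €53,880.10 = €9,698.42…, capped at 15% × €53,880.10 = €8,082.02…
Failure-to-pay penalty: 9 × 1.25% × €53,880.10 = €6,061.51…
Interest: €53,880.10 × ((1 + 0.0095)^9 − 1) = €53,880.10 × 0.0888221… = €4,785.7412…
Penalties + interest = €14,143.5263… + €4,785.7412… = €18,929.27

€18,929.27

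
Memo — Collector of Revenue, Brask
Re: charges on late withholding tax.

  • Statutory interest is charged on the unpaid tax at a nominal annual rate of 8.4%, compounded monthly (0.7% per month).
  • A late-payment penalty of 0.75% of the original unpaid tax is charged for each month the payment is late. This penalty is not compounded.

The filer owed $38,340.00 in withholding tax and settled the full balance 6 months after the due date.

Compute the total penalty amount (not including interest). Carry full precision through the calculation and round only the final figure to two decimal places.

$1,725.30

Late-payment penalty = 0.75% × $38,340.00 × 6 mo = $1,725.30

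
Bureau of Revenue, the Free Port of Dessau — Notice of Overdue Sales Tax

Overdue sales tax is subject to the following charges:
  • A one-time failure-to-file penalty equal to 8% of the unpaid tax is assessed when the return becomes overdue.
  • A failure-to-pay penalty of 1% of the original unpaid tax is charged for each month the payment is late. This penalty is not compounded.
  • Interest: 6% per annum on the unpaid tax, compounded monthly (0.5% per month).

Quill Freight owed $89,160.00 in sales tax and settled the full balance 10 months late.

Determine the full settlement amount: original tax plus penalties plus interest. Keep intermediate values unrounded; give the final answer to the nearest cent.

$109,768.45

Failure-to-file penalty: 8% × $89,160.00 = $7,132.80
Failure-to-pay penalty: 10 × 1% × $89,160.00 = $8,916.00
Interest: $89,160.00 × ((1 + 0.005)^10 − 1) = $89,160.00 × 0.0511401… = $4,559.6542…
Total = $89,160.00 + $16,048.8000 + $4,559.6542… = $109,768.45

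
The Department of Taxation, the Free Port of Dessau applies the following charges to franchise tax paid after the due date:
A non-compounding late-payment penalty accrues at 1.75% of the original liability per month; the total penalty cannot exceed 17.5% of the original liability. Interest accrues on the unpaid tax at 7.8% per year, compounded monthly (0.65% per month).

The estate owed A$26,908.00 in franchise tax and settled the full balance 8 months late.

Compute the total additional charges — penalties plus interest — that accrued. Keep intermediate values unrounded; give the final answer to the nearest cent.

A$5,198.59

Penalty: 8 × 1.75% × A$26,908.00 = A$3,767.12 (below the 17.5% cap of A$4,708.90)
Interest: A$26,908.00 × ((1 + 0.0065)^8 − 1) = A$26,908.00 × 0.0531985… = A$1,431.4654…
Penalties + interest = A$3,767.1200 + A$1,431.4654… = A$5,198.59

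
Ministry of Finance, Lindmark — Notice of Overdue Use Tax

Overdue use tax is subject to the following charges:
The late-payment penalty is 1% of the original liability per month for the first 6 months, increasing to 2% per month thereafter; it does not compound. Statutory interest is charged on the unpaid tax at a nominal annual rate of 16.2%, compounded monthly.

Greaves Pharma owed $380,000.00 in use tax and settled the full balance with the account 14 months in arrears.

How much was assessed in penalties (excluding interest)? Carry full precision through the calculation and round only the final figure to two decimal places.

Penalty, months 1–6: 6 × 1% × $380,000.00 = $22,800.00
Penalty, months 7–14: 8 × 2% × $380,000.00 = $60,800.00
Total penalty = $22,800.00 + $60,800.00 = $83,600.00

$83,600.00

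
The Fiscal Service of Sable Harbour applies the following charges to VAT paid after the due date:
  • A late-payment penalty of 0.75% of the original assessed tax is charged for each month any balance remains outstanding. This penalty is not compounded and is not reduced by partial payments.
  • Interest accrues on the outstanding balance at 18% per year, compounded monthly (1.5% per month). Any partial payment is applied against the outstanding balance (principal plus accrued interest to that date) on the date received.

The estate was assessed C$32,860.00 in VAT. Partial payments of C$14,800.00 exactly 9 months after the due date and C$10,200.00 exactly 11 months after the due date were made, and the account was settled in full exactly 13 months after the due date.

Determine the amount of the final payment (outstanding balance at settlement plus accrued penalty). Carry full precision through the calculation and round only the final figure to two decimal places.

C$16,864.71

Balance at month 9: C$32,860.0000 × (1 + 0.015)^9 = C$37,571.7946…
After C$14,800.00 payment: C$37,571.7946… − C$14,800.00 = C$22,771.7946…
Balance at month 11: C$22,771.7946… × (1 + 0.015)^2 = C$23,460.0721…
After C$10,200.00 payment: C$23,460.0721… − C$10,200.00 = C$13,260.0721…
Balance at month 13: C$13,260.0721… × (1 + 0.015)^2 = C$13,660.8578…
Penalty: 13 × 0.75% × C$32,860.00 = C$3,203.85
Final settlement = outstanding balance + penalty = C$13,660.8578… + C$3,203.85 = C$16,864.71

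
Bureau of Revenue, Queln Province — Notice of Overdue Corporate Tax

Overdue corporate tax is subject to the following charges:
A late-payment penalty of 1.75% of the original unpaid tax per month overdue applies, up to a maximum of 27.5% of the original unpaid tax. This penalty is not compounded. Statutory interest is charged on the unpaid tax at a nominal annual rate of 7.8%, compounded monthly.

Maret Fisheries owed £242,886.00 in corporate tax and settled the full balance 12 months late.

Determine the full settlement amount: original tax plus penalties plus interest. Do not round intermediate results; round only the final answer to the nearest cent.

Penalty: 12 × 1.75% × £242,886.00 = £51,006.06 (below the 27.5% cap of £66,793.65)
Interest (7.8%/yr ÷ 12 = 0.65%/month): £242,886.00 × ((1 + 0.0065)^12 − 1) = £19,637.2870…
Total = £242,886.00 + £51,006.0600 + £19,637.2870… = £313,529.35

£313,529.35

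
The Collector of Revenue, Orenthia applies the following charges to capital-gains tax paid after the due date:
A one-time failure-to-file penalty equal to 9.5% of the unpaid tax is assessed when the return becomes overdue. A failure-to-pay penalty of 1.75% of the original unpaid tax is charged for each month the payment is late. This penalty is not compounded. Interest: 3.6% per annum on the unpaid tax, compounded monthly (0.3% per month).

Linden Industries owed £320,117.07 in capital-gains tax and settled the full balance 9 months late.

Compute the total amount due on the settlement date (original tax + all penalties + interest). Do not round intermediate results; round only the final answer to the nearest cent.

£409,694.24

Failure-to-file penalty: 9.5% × £320,117.07 = £30,411.12…
Failure-to-pay penalty: 9 × 1.75% × £320,117.07 = £50,418.44…
Interest: £320,117.07 × ((1 + 0.003)^9 − 1) = £320,117.07 × 0.0273263… = £8,747.6081…
Total = £320,117.07 + £80,829.5602… + £8,747.6081… = £409,694.24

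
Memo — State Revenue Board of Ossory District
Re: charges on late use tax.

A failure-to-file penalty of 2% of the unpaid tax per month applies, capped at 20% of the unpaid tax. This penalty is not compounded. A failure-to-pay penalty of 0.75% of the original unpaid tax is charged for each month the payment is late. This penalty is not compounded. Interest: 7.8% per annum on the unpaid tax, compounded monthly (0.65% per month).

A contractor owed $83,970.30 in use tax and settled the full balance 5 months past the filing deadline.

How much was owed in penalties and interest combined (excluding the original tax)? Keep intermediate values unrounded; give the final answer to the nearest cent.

$14,310.66

Failure-to-file: 5 × 2% × $83,970.30 = $8,397.03 (under the 20% cap)
Failure-to-pay penalty = 0.75% × $83,970.30 × 5 mo = $3,148.89…
Interest: $83,970.30 × ((1 + 0.0065)^5 − 1) = $83,970.30 × 0.0329253… = $2,764.7436…
Penalties + interest = $11,545.9163… + $2,764.7436… = $14,310.66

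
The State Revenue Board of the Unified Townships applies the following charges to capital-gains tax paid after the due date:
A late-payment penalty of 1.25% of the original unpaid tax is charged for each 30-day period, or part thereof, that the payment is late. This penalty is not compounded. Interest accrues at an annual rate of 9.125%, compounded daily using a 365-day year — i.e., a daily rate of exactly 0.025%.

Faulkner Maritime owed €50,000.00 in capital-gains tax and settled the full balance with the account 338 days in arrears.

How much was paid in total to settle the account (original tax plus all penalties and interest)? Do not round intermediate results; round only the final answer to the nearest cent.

Penalty periods: ⌈338/30⌉ = 12; penalty = 12 × 1.25% × €50,000.00 = €7,500.00
Interest: €50,000.00 × ((1 + 0.00025)^338 − 1) = €50,000.00 × 0.08816135… = €4,408.0676…
Total = €50,000.00 + €7,500.0000 + €4,408.0676… = €61,908.07

€61,908.07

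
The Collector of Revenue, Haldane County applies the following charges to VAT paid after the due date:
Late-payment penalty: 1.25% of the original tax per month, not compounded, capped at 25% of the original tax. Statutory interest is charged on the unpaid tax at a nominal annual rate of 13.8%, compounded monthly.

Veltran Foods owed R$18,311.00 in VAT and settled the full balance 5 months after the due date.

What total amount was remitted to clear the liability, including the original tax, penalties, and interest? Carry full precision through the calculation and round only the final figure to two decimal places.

Penalty: 5 × 1.25% × R$18,311.00 = R$1,144.44… (below the 25% cap of R$4,577.75)
Interest (13.8%/yr ÷ 12 = 1.15%/month): R$18,311.00 × ((1 + 0.0115)^5 − 1) = R$1,077.3789…
Total = R$18,311.00 + R$1,144.4375 + R$1,077.3789… = R$20,532.82

R$20,532.82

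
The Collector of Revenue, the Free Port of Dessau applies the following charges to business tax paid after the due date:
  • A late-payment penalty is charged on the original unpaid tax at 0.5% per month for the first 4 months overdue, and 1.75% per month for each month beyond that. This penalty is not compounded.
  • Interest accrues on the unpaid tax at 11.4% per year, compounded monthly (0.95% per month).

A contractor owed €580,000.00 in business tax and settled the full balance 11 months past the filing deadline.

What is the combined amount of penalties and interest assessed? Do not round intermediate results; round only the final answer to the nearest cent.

Penalty, months 1–4: 4 × 0.5% × €580,000.00 = €11,600.00
Penalty, months 5–11: 7 × 1.75% × €580,000.00 = €71,050.00
Interest: €580,000.00 × ((1 + 0.0095)^11 − 1) = €580,000.00 × 0.1096079… = €63,572.6057…
Penalties + interest = €82,650.0000 + €63,572.6057… = €146,222.61

€146,222.61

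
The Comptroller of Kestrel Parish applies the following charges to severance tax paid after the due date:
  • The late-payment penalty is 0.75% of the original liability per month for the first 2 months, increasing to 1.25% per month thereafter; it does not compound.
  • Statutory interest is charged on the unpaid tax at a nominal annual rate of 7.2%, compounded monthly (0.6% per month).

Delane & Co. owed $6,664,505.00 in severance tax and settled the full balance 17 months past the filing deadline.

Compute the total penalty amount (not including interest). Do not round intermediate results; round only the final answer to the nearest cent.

$1,349,562.26

Penalty, months 1–2: 2 × 0.75% × $6,664,505.00 = $99,967.58…
Penalty, months 3–17: 15 × 1.25% × $6,664,505.00 = $1,249,594.69…
Total penalty = $99,967.58… + $1,249,594.69… = $1,349,562.26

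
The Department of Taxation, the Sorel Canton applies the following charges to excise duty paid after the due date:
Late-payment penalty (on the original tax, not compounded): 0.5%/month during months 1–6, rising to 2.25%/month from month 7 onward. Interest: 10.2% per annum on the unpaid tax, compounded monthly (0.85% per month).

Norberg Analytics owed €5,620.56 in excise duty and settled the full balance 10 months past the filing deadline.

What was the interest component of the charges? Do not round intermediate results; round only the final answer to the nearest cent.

€496.44

Interest: €5,620.56 × ((1 + 0.0085)^10 − 1) = €5,620.56 × 0.0883261… = €496.4419…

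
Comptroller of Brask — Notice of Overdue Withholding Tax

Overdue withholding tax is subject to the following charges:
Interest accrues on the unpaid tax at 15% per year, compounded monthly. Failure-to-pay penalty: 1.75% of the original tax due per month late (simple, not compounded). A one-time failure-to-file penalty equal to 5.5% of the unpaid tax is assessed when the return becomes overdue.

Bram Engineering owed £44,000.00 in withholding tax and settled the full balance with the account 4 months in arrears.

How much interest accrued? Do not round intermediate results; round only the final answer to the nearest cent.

£2,241.59

Interest (15%/yr ÷ 12 = 1.25%/month): £44,000.00 × ((1 + 0.0125)^4 − 1) = £2,241.5948…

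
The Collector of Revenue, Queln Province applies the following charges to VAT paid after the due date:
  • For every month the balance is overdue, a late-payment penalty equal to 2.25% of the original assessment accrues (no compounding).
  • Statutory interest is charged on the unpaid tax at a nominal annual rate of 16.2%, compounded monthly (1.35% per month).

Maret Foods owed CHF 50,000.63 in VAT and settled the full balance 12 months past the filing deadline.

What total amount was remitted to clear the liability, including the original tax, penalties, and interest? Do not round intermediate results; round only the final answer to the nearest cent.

CHF 72,230.24

Late-payment penalty = 2.25% × CHF 50,000.63 × 12 mo = CHF 13,500.17…
Interest: CHF 50,000.63 × ((1 + 0.0135)^12 − 1) = CHF 50,000.63 × 0.1745866… = CHF 8,729.4392…
Total = CHF 50,000.63 + CHF 13,500.1701 + CHF 8,729.4392… = CHF 72,230.24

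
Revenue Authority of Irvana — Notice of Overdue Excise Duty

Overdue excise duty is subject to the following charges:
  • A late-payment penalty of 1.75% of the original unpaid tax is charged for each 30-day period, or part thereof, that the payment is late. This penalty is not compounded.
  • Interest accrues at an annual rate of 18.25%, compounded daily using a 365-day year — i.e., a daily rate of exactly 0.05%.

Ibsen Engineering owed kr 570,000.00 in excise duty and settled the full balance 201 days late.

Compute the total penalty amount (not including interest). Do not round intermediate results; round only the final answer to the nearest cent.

Penalty periods: ⌈201/30⌉ = 7; penalty = 7 × 1.75% × kr 570,000.00 = kr 69,825.00

kr 69,825.00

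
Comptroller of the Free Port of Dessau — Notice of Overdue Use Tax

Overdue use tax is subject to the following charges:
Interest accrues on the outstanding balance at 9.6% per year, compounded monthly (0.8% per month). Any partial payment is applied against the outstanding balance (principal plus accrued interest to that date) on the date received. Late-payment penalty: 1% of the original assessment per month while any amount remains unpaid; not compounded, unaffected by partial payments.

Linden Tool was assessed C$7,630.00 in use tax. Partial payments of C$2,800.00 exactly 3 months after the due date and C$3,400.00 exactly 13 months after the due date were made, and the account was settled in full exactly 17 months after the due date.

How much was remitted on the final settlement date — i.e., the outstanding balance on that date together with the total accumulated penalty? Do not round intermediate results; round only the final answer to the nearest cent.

Balance at month 3: C$7,630.0000 × (1 + 0.008)^3 = C$7,814.5889…
After C$2,800.00 payment: C$7,814.5889… − C$2,800.00 = C$5,014.5889…
Balance at month 13: C$5,014.5889… × (1 + 0.008)^10 = C$5,430.5104…
After C$3,400.00 payment: C$5,430.5104… − C$3,400.00 = C$2,030.5104…
Balance at month 17: C$2,030.5104… × (1 + 0.008)^4 = C$2,096.2707…
Penalty: 17 × 1% × C$7,630.00 = C$1,297.10
Final settlement = outstanding balance + penalty = C$2,096.2707… + C$1,297.10 = C$3,393.37

C$3,393.37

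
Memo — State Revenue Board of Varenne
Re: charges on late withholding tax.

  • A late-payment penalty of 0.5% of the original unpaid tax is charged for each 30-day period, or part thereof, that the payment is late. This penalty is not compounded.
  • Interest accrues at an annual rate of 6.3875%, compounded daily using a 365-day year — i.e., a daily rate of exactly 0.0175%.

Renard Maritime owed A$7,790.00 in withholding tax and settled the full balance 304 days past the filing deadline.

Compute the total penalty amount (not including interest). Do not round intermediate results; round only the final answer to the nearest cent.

A$428.45

Penalty periods: ⌈304/30⌉ = 11; penalty = 11 × 0.5% × A$7,790.00 = A$428.45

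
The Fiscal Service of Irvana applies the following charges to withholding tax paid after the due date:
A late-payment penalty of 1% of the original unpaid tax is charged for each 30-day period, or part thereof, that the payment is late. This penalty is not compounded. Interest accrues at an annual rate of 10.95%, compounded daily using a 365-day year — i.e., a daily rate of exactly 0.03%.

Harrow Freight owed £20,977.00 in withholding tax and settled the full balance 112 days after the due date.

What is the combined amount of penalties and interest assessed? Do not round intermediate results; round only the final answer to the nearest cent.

£1,555.77

Penalty periods: ⌈112/30⌉ = 4; penalty = 4 × 1% × £20,977.00 = £839.08
Interest: £20,977.00 × ((1 + 0.0003)^112 − 1) = £20,977.00 × 0.03416564… = £716.6927…
Penalties + interest = £839.0800 + £716.6927… = £1,555.77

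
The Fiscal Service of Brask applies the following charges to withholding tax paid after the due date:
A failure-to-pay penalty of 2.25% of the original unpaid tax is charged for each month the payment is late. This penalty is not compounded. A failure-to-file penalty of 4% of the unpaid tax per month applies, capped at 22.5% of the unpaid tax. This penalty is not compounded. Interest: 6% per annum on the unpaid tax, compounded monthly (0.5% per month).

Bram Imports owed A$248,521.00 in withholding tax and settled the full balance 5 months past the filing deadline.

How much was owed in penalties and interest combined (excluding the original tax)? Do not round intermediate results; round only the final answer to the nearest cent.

A$83,938.28

Failure-to-file: 5 × 4% × A$248,521.00 = A$49,704.20 (under the 22.5% cap)
Failure-to-pay penalty = 2.25% × A$248,521.00 × 5 mo = A$27,958.61…
Interest: A$248,521.00 × ((1 + 0.005)^5 − 1) = A$248,521.00 × 0.0252513… = A$6,275.4667…
Penalties + interest = A$77,662.8125 + A$6,275.4667… = A$83,938.28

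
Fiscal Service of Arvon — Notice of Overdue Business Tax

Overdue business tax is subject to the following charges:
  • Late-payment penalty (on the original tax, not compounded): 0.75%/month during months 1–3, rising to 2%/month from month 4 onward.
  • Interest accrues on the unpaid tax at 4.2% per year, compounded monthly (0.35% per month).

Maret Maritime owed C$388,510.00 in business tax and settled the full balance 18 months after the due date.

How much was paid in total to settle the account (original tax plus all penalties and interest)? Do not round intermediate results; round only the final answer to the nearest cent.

C$539,022.54

Penalty, months 1–3: 3 × 0.75% × C$388,510.00 = C$8,741.48…
Penalty, months 4–18: 15 × 2% × C$388,510.00 = C$116,553.00
Interest: C$388,510.00 × ((1 + 0.0035)^18 − 1) = C$388,510.00 × 0.0649097… = C$25,218.0674…
Total = C$388,510.00 + C$125,294.4750 + C$25,218.0674… = C$539,022.54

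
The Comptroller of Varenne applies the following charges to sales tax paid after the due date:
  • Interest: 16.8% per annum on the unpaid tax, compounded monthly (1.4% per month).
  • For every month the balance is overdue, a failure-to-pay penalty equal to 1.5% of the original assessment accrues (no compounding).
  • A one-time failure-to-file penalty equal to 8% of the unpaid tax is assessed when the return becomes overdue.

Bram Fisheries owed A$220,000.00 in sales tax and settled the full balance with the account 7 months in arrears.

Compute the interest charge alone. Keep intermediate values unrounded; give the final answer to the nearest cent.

Interest: A$220,000.00 × ((1 + 0.014)^7 − 1) = A$220,000.00 × 0.1022134… = A$22,486.9471…

A$22,486.95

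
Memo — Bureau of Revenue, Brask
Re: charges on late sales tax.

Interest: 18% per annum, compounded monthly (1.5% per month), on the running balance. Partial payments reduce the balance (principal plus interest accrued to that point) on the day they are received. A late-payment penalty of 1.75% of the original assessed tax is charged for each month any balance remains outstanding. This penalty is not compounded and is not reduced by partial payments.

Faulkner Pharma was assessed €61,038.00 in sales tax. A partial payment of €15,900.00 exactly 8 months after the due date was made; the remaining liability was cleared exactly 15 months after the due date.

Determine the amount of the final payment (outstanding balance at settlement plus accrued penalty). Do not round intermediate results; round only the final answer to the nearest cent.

€74,687.61

Balance at month 8: €61,038.0000 × (1 + 0.015)^8 = €68,758.8545…
After €15,900.00 payment: €68,758.8545… − €15,900.00 = €52,858.8545…
Balance at month 15: €52,858.8545… × (1 + 0.015)^7 = €58,665.1308…
Penalty: 15 × 1.75% × €61,038.00 = €16,022.48…
Final settlement = outstanding balance + penalty = €58,665.1308… + €16,022.48… = €74,687.61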